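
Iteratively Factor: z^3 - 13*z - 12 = (z - 4)*(z^2 + 4*z + 3) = (z - 4)*(z + 1)*(z + 3)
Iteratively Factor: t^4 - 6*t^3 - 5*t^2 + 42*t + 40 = (t + 1)*(t^3 - 7*t^2 + 2*t + 40) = (t - 5)*(t + 1)*(t^2 - 2*t - 8) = (t - 5)*(t - 4)*(t + 1)*(t + 2)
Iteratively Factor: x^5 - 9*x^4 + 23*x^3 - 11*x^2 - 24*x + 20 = (x - 2)*(x^4 - 7*x^3 + 9*x^2 + 7*x - 10) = (x - 2)*(x - 1)*(x^3 - 6*x^2 + 3*x + 10) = (x - 2)^2*(x - 1)*(x^2 - 4*x - 5) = (x - 2)^2*(x - 1)*(x + 1)*(x - 5)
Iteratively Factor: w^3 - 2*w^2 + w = (w - 1)*(w^2 - w) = w*(w - 1)*(w - 1)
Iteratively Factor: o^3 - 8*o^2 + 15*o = (o)*(o^2 - 8*o + 15) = o*(o - 3)*(o - 5)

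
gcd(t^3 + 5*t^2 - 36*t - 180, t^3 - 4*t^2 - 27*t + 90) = t^2 - t - 30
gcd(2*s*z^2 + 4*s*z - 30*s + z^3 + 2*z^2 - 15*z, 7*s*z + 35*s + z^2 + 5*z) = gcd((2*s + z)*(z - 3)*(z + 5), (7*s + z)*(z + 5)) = z + 5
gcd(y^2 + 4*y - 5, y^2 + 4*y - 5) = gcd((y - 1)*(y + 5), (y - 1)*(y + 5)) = y^2 + 4*y - 5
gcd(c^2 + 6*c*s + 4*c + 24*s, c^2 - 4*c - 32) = c + 4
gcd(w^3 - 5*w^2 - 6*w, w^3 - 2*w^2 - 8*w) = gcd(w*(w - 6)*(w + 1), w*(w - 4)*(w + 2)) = w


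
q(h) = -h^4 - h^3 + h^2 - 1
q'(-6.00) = 744.00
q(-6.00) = -1045.00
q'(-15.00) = 12795.00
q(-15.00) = -47026.00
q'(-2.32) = 29.16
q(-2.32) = -12.10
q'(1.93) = -36.07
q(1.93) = -18.34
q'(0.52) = -0.33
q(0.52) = -0.94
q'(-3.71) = 155.55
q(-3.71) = -125.62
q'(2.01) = -40.58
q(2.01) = -21.40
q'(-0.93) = -1.24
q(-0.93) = -0.08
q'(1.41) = -14.36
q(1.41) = -5.77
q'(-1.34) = 1.56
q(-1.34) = -0.02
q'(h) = -4*h^3 - 3*h^2 + 2*h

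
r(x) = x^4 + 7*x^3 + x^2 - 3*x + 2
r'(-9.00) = -1236.00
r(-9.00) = 1568.00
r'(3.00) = 300.00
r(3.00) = 272.00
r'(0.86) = 16.80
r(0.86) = 5.16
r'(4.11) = 637.66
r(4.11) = 777.89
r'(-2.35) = 56.36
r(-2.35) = -45.77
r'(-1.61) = 31.52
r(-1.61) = -13.07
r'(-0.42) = -0.43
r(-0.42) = 2.95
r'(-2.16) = 50.35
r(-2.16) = -35.63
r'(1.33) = 46.22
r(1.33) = 19.38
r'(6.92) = 2341.95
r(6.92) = 4641.85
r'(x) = 4*x^3 + 21*x^2 + 2*x - 3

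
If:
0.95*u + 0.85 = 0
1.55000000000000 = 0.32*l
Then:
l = 4.84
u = -0.89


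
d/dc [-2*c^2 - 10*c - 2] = -4*c - 10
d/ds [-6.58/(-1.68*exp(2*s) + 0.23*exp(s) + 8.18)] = (1.5134 - 22.1088*exp(s))*exp(s)/(-1.68*exp(2*s) + 0.23*exp(s) + 8.18)^2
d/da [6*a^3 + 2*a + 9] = 18*a^2 + 2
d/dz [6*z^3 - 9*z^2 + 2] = 18*z*(z - 1)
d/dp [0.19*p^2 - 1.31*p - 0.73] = 0.38*p - 1.31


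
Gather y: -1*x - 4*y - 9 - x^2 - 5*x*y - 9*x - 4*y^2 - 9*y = -x^2 - 10*x - 4*y^2 + y*(-5*x - 13) - 9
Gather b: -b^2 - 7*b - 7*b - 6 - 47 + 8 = -b^2 - 14*b - 45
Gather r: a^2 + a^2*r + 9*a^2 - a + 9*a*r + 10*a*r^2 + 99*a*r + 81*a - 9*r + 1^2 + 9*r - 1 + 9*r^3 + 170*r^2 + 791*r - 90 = 10*a^2 + 80*a + 9*r^3 + r^2*(10*a + 170) + r*(a^2 + 108*a + 791) - 90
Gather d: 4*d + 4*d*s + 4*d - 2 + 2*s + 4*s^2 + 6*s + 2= d*(4*s + 8) + 4*s^2 + 8*s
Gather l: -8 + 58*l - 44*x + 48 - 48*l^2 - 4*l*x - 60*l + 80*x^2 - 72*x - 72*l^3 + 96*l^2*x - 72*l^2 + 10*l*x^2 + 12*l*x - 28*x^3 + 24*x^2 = -72*l^3 + l^2*(96*x - 120) + l*(10*x^2 + 8*x - 2) - 28*x^3 + 104*x^2 - 116*x + 40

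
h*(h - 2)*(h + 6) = h^3 + 4*h^2 - 12*h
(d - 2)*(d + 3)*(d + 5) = d^3 + 6*d^2 - d - 30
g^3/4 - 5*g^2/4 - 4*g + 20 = (g/4 + 1)*(g - 5)*(g - 4)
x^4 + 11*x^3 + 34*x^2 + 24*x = x*(x + 1)*(x + 4)*(x + 6)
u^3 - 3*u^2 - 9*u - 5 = (u - 5)*(u + 1)^2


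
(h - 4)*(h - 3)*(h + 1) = h^3 - 6*h^2 + 5*h + 12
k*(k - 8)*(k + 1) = k^3 - 7*k^2 - 8*k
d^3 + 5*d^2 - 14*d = d*(d - 2)*(d + 7)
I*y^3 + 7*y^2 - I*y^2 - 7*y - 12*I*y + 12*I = (y - 4*I)*(y - 3*I)*(I*y - I)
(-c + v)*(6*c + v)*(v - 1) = -6*c^2*v + 6*c^2 + 5*c*v^2 - 5*c*v + v^3 - v^2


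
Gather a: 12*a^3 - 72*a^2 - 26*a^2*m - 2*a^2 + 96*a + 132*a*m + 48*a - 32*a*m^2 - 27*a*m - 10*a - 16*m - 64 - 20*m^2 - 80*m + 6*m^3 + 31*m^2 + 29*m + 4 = 12*a^3 + a^2*(-26*m - 74) + a*(-32*m^2 + 105*m + 134) + 6*m^3 + 11*m^2 - 67*m - 60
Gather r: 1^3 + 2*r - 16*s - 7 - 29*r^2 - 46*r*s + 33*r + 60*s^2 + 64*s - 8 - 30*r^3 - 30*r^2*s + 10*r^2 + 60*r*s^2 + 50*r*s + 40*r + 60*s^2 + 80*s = -30*r^3 + r^2*(-30*s - 19) + r*(60*s^2 + 4*s + 75) + 120*s^2 + 128*s - 14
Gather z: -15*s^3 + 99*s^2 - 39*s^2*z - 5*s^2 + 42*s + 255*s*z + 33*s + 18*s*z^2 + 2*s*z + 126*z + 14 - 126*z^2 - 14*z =-15*s^3 + 94*s^2 + 75*s + z^2*(18*s - 126) + z*(-39*s^2 + 257*s + 112) + 14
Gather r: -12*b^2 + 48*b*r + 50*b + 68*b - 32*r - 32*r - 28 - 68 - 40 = -12*b^2 + 118*b + r*(48*b - 64) - 136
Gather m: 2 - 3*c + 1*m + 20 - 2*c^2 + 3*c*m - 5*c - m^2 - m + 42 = -2*c^2 + 3*c*m - 8*c - m^2 + 64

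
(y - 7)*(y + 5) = y^2 - 2*y - 35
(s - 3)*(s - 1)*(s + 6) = s^3 + 2*s^2 - 21*s + 18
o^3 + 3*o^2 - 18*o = o*(o - 3)*(o + 6)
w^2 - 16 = (w - 4)*(w + 4)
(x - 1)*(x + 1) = x^2 - 1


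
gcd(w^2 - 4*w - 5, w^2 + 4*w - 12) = 1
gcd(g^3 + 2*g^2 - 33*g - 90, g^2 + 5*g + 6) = g + 3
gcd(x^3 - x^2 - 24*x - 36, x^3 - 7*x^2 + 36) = x^2 - 4*x - 12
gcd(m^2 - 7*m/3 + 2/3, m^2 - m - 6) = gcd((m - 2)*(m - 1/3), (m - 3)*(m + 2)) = 1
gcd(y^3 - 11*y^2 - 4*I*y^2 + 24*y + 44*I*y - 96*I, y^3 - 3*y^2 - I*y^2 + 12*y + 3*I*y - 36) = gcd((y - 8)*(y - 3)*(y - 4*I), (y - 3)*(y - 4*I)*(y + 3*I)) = y^2 + y*(-3 - 4*I) + 12*I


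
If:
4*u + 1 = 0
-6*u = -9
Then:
No Solution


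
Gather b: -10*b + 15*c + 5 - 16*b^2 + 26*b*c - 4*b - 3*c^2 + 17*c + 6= -16*b^2 + b*(26*c - 14) - 3*c^2 + 32*c + 11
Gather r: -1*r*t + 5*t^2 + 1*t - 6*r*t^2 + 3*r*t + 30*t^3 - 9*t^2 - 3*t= r*(-6*t^2 + 2*t) + 30*t^3 - 4*t^2 - 2*t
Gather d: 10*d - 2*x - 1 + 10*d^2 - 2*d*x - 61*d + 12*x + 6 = 10*d^2 + d*(-2*x - 51) + 10*x + 5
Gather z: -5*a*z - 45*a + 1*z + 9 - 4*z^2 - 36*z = -45*a - 4*z^2 + z*(-5*a - 35) + 9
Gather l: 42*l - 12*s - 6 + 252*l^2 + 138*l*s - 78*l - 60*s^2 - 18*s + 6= 252*l^2 + l*(138*s - 36) - 60*s^2 - 30*s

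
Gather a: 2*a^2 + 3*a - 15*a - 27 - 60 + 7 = 2*a^2 - 12*a - 80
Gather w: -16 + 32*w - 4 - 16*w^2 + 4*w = -16*w^2 + 36*w - 20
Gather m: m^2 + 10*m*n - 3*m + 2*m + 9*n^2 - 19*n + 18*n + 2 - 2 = m^2 + m*(10*n - 1) + 9*n^2 - n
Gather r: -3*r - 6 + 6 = -3*r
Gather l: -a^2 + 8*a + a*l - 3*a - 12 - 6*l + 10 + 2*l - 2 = -a^2 + 5*a + l*(a - 4) - 4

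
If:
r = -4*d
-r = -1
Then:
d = -1/4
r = 1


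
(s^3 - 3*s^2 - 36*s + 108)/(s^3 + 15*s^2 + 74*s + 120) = (s^2 - 9*s + 18)/(s^2 + 9*s + 20)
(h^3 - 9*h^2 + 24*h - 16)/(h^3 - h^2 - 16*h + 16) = (h - 4)/(h + 4)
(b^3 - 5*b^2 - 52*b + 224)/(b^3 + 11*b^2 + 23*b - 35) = (b^2 - 12*b + 32)/(b^2 + 4*b - 5)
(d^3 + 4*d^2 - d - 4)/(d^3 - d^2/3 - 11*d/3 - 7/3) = 3*(d^2 + 3*d - 4)/(3*d^2 - 4*d - 7)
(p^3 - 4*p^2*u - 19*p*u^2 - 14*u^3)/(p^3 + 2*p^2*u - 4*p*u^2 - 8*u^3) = (p^2 - 6*p*u - 7*u^2)/(p^2 - 4*u^2)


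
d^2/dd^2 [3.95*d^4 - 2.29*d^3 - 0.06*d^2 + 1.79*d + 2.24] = 47.4*d^2 - 13.74*d - 0.12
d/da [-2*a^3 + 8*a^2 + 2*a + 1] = -6*a^2 + 16*a + 2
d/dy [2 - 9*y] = -9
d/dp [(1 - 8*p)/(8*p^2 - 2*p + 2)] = (-32*p^2 + 8*p + (8*p - 1)^2 - 8)/(2*(4*p^2 - p + 1)^2)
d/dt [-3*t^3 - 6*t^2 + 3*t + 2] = -9*t^2 - 12*t + 3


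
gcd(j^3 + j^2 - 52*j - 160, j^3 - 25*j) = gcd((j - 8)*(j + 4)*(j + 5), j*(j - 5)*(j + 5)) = j + 5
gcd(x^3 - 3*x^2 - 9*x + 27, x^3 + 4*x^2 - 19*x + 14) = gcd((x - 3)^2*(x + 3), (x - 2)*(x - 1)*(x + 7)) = 1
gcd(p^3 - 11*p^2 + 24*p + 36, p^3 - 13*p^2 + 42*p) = p - 6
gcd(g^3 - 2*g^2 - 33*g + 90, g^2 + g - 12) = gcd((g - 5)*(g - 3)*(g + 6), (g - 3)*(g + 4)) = g - 3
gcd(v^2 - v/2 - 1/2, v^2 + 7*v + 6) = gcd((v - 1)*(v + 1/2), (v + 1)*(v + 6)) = 1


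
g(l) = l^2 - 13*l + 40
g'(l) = 2*l - 13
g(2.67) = 12.42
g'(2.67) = -7.66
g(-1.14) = 56.12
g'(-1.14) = -15.28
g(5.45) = -1.15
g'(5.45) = -2.10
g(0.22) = 37.19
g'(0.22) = -12.56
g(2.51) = 13.67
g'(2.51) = -7.98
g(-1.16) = 56.43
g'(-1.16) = -15.32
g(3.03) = 9.79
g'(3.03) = -6.94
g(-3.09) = 89.72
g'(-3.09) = -19.18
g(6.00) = -2.00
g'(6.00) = -1.00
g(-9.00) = 238.00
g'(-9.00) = -31.00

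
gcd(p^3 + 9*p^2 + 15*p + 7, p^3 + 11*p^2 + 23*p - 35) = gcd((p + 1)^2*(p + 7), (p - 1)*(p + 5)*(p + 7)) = p + 7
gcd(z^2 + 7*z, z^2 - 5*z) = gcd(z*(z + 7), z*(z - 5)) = z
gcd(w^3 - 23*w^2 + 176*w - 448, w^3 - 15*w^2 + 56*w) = w^2 - 15*w + 56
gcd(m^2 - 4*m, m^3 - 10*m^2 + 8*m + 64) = m - 4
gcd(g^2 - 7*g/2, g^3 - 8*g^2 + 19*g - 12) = 1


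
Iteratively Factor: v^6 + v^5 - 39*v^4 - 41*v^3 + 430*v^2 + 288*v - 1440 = (v - 3)*(v^5 + 4*v^4 - 27*v^3 - 122*v^2 + 64*v + 480) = (v - 5)*(v - 3)*(v^4 + 9*v^3 + 18*v^2 - 32*v - 96) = (v - 5)*(v - 3)*(v + 4)*(v^3 + 5*v^2 - 2*v - 24) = (v - 5)*(v - 3)*(v + 3)*(v + 4)*(v^2 + 2*v - 8) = (v - 5)*(v - 3)*(v - 2)*(v + 3)*(v + 4)*(v + 4)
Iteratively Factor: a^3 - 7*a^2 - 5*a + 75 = (a - 5)*(a^2 - 2*a - 15) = (a - 5)^2*(a + 3)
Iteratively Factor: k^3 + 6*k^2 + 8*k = (k + 2)*(k^2 + 4*k) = (k + 2)*(k + 4)*(k)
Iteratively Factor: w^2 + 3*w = (w + 3)*(w)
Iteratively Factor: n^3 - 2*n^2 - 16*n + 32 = (n - 4)*(n^2 + 2*n - 8) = (n - 4)*(n - 2)*(n + 4)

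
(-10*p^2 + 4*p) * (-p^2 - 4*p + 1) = 10*p^4 + 36*p^3 - 26*p^2 + 4*p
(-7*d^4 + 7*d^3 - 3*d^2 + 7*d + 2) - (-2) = -7*d^4 + 7*d^3 - 3*d^2 + 7*d + 4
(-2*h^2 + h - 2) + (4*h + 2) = -2*h^2 + 5*h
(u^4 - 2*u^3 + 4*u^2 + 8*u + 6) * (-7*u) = -7*u^5 + 14*u^4 - 28*u^3 - 56*u^2 - 42*u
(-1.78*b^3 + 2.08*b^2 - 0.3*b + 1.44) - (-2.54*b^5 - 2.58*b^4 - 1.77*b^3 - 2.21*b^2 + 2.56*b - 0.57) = 2.54*b^5 + 2.58*b^4 - 0.01*b^3 + 4.29*b^2 - 2.86*b + 2.01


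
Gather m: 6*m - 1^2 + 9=6*m + 8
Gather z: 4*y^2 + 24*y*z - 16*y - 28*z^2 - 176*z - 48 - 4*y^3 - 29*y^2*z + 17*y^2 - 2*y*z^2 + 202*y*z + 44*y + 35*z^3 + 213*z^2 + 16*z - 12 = -4*y^3 + 21*y^2 + 28*y + 35*z^3 + z^2*(185 - 2*y) + z*(-29*y^2 + 226*y - 160) - 60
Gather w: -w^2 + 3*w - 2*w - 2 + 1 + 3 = -w^2 + w + 2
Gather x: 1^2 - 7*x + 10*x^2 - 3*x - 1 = 10*x^2 - 10*x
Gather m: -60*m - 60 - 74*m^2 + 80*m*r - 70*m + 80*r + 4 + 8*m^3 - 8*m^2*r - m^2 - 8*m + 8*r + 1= 8*m^3 + m^2*(-8*r - 75) + m*(80*r - 138) + 88*r - 55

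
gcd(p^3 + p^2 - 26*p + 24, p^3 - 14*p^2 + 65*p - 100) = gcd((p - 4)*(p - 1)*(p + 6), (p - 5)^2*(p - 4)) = p - 4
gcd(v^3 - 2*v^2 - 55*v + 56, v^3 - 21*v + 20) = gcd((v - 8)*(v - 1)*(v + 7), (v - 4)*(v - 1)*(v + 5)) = v - 1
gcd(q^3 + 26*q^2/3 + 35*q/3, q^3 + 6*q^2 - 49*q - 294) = q + 7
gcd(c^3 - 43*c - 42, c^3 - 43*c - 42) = c^3 - 43*c - 42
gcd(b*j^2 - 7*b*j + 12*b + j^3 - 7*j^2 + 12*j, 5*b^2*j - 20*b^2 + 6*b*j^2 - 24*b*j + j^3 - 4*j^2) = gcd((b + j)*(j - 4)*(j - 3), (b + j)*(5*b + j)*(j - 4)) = b*j - 4*b + j^2 - 4*j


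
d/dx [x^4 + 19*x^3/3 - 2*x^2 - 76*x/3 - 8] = 4*x^3 + 19*x^2 - 4*x - 76/3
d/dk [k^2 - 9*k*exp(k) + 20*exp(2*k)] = -9*k*exp(k) + 2*k + 40*exp(2*k) - 9*exp(k)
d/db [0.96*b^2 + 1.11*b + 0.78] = 1.92*b + 1.11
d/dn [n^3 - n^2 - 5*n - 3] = 3*n^2 - 2*n - 5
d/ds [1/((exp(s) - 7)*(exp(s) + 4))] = (3 - 2*exp(s))*exp(s)/(exp(4*s) - 6*exp(3*s) - 47*exp(2*s) + 168*exp(s) + 784)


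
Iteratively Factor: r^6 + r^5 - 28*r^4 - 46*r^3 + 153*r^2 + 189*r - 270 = (r - 2)*(r^5 + 3*r^4 - 22*r^3 - 90*r^2 - 27*r + 135) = (r - 2)*(r + 3)*(r^4 - 22*r^2 - 24*r + 45) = (r - 2)*(r + 3)^2*(r^3 - 3*r^2 - 13*r + 15) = (r - 5)*(r - 2)*(r + 3)^2*(r^2 + 2*r - 3) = (r - 5)*(r - 2)*(r + 3)^3*(r - 1)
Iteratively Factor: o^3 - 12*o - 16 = (o + 2)*(o^2 - 2*o - 8) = (o + 2)^2*(o - 4)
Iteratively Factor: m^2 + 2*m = (m)*(m + 2)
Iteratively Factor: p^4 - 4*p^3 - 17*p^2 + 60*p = (p - 5)*(p^3 + p^2 - 12*p) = (p - 5)*(p + 4)*(p^2 - 3*p) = (p - 5)*(p - 3)*(p + 4)*(p)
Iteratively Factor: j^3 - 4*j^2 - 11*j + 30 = (j + 3)*(j^2 - 7*j + 10) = (j - 2)*(j + 3)*(j - 5)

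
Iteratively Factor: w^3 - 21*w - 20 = (w + 4)*(w^2 - 4*w - 5) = (w + 1)*(w + 4)*(w - 5)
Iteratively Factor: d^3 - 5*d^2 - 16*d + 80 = (d - 4)*(d^2 - d - 20) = (d - 5)*(d - 4)*(d + 4)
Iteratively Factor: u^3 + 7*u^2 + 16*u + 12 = (u + 2)*(u^2 + 5*u + 6) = (u + 2)*(u + 3)*(u + 2)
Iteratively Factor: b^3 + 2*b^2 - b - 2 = (b + 2)*(b^2 - 1) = (b - 1)*(b + 2)*(b + 1)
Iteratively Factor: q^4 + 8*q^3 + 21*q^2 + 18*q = (q)*(q^3 + 8*q^2 + 21*q + 18) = q*(q + 3)*(q^2 + 5*q + 6) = q*(q + 3)^2*(q + 2)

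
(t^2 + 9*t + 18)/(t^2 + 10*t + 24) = (t + 3)/(t + 4)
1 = 1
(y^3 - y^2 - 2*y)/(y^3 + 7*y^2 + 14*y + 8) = y*(y - 2)/(y^2 + 6*y + 8)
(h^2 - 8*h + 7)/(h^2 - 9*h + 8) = (h - 7)/(h - 8)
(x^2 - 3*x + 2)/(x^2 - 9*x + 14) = (x - 1)/(x - 7)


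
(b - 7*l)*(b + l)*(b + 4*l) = b^3 - 2*b^2*l - 31*b*l^2 - 28*l^3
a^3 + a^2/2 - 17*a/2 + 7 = (a - 2)*(a - 1)*(a + 7/2)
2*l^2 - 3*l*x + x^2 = (-2*l + x)*(-l + x)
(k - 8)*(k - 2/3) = k^2 - 26*k/3 + 16/3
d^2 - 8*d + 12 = (d - 6)*(d - 2)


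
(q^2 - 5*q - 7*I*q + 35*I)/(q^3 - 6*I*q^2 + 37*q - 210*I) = (q - 5)/(q^2 + I*q + 30)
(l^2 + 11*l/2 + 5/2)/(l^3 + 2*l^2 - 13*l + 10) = (l + 1/2)/(l^2 - 3*l + 2)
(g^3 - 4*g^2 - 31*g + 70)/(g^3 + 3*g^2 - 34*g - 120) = (g^2 - 9*g + 14)/(g^2 - 2*g - 24)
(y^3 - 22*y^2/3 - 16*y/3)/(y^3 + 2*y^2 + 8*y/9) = 3*(y - 8)/(3*y + 4)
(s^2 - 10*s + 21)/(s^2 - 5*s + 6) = (s - 7)/(s - 2)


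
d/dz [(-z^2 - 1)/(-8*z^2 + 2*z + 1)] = 2*(-z^2 - 9*z + 1)/(64*z^4 - 32*z^3 - 12*z^2 + 4*z + 1)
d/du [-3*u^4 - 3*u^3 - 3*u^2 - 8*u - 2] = -12*u^3 - 9*u^2 - 6*u - 8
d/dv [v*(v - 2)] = 2*v - 2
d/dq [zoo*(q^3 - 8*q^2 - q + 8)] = zoo*(q^2 + q + 1)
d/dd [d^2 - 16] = 2*d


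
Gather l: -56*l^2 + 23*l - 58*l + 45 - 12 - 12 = -56*l^2 - 35*l + 21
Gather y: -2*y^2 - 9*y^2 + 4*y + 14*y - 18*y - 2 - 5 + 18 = 11 - 11*y^2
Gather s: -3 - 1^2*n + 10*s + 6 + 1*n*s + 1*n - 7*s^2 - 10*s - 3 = n*s - 7*s^2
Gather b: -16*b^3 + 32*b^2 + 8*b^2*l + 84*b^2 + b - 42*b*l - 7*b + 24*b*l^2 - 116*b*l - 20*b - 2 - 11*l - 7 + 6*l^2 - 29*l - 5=-16*b^3 + b^2*(8*l + 116) + b*(24*l^2 - 158*l - 26) + 6*l^2 - 40*l - 14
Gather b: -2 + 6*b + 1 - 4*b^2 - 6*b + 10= 9 - 4*b^2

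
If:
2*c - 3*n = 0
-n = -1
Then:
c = 3/2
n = 1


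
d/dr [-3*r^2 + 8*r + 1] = 8 - 6*r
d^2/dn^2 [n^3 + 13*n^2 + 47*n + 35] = 6*n + 26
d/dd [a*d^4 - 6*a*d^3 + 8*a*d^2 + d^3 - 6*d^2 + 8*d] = 4*a*d^3 - 18*a*d^2 + 16*a*d + 3*d^2 - 12*d + 8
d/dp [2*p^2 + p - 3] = 4*p + 1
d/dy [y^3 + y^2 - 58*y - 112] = 3*y^2 + 2*y - 58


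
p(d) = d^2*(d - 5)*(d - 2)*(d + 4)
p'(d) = d^2*(d - 5)*(d - 2) + d^2*(d - 5)*(d + 4) + d^2*(d - 2)*(d + 4) + 2*d*(d - 5)*(d - 2)*(d + 4) = d*(5*d^3 - 12*d^2 - 54*d + 80)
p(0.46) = 6.60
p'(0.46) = 24.43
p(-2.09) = 241.93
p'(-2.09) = -198.12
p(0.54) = 8.62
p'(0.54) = 25.99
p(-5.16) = -2246.80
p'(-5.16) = 3342.69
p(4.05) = -257.15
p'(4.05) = -13.69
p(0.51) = 7.85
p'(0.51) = 25.50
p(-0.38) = 6.69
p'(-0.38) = -37.43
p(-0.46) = 10.06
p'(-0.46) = -46.83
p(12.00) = 161280.00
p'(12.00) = 76128.00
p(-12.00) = -274176.00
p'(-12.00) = 115680.00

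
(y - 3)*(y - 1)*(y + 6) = y^3 + 2*y^2 - 21*y + 18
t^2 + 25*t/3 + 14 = (t + 7/3)*(t + 6)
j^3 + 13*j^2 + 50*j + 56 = (j + 2)*(j + 4)*(j + 7)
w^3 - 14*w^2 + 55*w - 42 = (w - 7)*(w - 6)*(w - 1)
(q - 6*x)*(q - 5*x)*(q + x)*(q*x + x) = q^4*x - 10*q^3*x^2 + q^3*x + 19*q^2*x^3 - 10*q^2*x^2 + 30*q*x^4 + 19*q*x^3 + 30*x^4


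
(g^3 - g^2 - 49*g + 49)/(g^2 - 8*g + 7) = g + 7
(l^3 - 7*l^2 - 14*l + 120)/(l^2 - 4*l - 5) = (l^2 - 2*l - 24)/(l + 1)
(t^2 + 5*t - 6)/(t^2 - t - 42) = (t - 1)/(t - 7)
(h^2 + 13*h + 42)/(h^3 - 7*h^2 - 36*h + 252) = (h + 7)/(h^2 - 13*h + 42)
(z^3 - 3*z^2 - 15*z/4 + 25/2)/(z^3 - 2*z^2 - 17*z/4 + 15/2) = (2*z - 5)/(2*z - 3)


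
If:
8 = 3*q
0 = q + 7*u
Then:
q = 8/3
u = -8/21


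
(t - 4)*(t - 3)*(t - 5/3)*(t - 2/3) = t^4 - 28*t^3/3 + 265*t^2/9 - 322*t/9 + 40/3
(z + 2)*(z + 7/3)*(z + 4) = z^3 + 25*z^2/3 + 22*z + 56/3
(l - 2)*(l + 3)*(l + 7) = l^3 + 8*l^2 + l - 42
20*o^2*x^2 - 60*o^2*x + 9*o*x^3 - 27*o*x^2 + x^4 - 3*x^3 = x*(4*o + x)*(5*o + x)*(x - 3)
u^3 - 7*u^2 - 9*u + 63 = (u - 7)*(u - 3)*(u + 3)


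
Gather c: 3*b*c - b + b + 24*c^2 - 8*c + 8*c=3*b*c + 24*c^2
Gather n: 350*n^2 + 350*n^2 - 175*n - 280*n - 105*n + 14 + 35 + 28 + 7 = 700*n^2 - 560*n + 84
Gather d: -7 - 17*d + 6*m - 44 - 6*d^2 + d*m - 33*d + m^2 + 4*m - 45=-6*d^2 + d*(m - 50) + m^2 + 10*m - 96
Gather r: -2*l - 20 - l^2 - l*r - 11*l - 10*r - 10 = -l^2 - 13*l + r*(-l - 10) - 30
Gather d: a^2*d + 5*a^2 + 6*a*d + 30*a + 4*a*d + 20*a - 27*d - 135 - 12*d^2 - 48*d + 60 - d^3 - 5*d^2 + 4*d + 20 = 5*a^2 + 50*a - d^3 - 17*d^2 + d*(a^2 + 10*a - 71) - 55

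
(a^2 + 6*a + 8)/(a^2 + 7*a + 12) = (a + 2)/(a + 3)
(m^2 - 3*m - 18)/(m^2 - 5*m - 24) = (m - 6)/(m - 8)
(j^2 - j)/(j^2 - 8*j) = (j - 1)/(j - 8)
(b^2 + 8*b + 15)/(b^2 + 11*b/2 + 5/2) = 2*(b + 3)/(2*b + 1)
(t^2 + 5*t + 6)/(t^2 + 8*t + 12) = (t + 3)/(t + 6)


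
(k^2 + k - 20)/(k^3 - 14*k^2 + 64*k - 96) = (k + 5)/(k^2 - 10*k + 24)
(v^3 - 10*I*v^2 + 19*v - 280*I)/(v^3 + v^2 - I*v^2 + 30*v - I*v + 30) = (v^2 - 15*I*v - 56)/(v^2 + v*(1 - 6*I) - 6*I)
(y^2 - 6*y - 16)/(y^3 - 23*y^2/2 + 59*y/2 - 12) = 2*(y + 2)/(2*y^2 - 7*y + 3)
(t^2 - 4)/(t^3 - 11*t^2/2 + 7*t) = 2*(t + 2)/(t*(2*t - 7))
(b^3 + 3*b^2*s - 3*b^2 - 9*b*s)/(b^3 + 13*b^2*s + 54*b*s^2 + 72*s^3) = b*(b - 3)/(b^2 + 10*b*s + 24*s^2)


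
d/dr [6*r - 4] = 6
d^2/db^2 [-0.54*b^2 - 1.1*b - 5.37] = -1.08000000000000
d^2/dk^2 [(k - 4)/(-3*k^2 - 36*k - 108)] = 2*(24 - k)/(3*(k^4 + 24*k^3 + 216*k^2 + 864*k + 1296))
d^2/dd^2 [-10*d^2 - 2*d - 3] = -20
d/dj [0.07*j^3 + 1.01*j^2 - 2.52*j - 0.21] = 0.21*j^2 + 2.02*j - 2.52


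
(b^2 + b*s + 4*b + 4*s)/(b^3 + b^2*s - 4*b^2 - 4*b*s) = (b + 4)/(b*(b - 4))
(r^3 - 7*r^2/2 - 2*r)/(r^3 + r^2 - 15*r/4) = 2*(2*r^2 - 7*r - 4)/(4*r^2 + 4*r - 15)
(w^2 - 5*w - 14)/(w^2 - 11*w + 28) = (w + 2)/(w - 4)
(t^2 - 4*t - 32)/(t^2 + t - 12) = (t - 8)/(t - 3)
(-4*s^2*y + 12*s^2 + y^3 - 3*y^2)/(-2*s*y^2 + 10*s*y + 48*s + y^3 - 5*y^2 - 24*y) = (2*s*y - 6*s + y^2 - 3*y)/(y^2 - 5*y - 24)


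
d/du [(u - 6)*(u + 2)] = 2*u - 4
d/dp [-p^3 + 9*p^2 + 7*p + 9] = -3*p^2 + 18*p + 7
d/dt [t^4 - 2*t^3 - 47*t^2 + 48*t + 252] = 4*t^3 - 6*t^2 - 94*t + 48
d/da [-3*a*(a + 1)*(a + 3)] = -9*a^2 - 24*a - 9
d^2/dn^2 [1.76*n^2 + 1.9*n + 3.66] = 3.52000000000000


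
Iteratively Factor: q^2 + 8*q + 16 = (q + 4)*(q + 4)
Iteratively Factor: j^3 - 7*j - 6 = (j - 3)*(j^2 + 3*j + 2) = (j - 3)*(j + 2)*(j + 1)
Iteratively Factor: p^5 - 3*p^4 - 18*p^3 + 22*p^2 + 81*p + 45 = (p - 3)*(p^4 - 18*p^2 - 32*p - 15) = (p - 3)*(p + 3)*(p^3 - 3*p^2 - 9*p - 5) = (p - 5)*(p - 3)*(p + 3)*(p^2 + 2*p + 1) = (p - 5)*(p - 3)*(p + 1)*(p + 3)*(p + 1)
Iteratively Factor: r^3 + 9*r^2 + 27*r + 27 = (r + 3)*(r^2 + 6*r + 9) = (r + 3)^2*(r + 3)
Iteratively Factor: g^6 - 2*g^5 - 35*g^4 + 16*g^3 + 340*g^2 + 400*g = (g - 5)*(g^5 + 3*g^4 - 20*g^3 - 84*g^2 - 80*g) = g*(g - 5)*(g^4 + 3*g^3 - 20*g^2 - 84*g - 80) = g*(g - 5)*(g + 4)*(g^3 - g^2 - 16*g - 20) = g*(g - 5)*(g + 2)*(g + 4)*(g^2 - 3*g - 10) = g*(g - 5)*(g + 2)^2*(g + 4)*(g - 5)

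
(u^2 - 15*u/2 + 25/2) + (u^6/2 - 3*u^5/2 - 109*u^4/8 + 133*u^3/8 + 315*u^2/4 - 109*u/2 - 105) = u^6/2 - 3*u^5/2 - 109*u^4/8 + 133*u^3/8 + 319*u^2/4 - 62*u - 185/2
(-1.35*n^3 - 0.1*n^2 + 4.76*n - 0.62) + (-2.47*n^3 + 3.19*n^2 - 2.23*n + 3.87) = -3.82*n^3 + 3.09*n^2 + 2.53*n + 3.25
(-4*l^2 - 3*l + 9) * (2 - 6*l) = 24*l^3 + 10*l^2 - 60*l + 18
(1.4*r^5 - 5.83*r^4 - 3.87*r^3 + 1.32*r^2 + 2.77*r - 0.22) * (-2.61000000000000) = -3.654*r^5 + 15.2163*r^4 + 10.1007*r^3 - 3.4452*r^2 - 7.2297*r + 0.5742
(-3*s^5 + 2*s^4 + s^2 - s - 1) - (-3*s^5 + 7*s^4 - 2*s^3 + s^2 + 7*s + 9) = -5*s^4 + 2*s^3 - 8*s - 10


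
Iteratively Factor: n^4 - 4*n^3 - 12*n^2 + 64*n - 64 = (n - 2)*(n^3 - 2*n^2 - 16*n + 32) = (n - 2)^2*(n^2 - 16) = (n - 4)*(n - 2)^2*(n + 4)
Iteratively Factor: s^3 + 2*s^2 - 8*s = (s)*(s^2 + 2*s - 8) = s*(s - 2)*(s + 4)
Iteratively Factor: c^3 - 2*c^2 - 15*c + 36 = (c - 3)*(c^2 + c - 12) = (c - 3)*(c + 4)*(c - 3)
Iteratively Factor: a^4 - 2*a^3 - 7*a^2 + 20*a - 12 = (a - 2)*(a^3 - 7*a + 6) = (a - 2)*(a - 1)*(a^2 + a - 6) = (a - 2)^2*(a - 1)*(a + 3)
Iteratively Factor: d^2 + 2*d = (d)*(d + 2)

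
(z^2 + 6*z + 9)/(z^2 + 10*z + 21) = (z + 3)/(z + 7)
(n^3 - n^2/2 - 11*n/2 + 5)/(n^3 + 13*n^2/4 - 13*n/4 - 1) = 2*(2*n^2 + n - 10)/(4*n^2 + 17*n + 4)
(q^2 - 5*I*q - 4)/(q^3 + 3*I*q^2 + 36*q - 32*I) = 1/(q + 8*I)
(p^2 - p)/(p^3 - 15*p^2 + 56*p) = (p - 1)/(p^2 - 15*p + 56)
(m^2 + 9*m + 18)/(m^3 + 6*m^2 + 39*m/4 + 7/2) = 4*(m^2 + 9*m + 18)/(4*m^3 + 24*m^2 + 39*m + 14)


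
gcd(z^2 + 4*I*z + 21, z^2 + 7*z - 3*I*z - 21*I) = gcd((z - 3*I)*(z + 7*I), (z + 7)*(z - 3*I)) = z - 3*I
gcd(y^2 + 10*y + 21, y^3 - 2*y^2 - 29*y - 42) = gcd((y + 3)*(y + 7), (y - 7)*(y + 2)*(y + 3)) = y + 3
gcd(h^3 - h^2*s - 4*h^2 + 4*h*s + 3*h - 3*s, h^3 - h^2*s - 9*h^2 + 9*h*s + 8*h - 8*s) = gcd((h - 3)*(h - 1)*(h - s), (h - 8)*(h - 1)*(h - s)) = -h^2 + h*s + h - s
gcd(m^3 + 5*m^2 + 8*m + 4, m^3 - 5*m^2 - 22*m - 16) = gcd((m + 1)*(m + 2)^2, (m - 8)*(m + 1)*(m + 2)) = m^2 + 3*m + 2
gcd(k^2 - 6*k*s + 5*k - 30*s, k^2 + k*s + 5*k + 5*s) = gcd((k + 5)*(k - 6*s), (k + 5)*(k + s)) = k + 5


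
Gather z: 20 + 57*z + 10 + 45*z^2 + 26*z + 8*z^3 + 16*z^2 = 8*z^3 + 61*z^2 + 83*z + 30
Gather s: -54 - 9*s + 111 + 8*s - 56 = 1 - s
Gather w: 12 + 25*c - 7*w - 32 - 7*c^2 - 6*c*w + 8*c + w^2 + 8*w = -7*c^2 + 33*c + w^2 + w*(1 - 6*c) - 20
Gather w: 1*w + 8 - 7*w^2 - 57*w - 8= -7*w^2 - 56*w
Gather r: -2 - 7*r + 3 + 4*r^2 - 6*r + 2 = 4*r^2 - 13*r + 3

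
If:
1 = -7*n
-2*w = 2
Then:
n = -1/7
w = -1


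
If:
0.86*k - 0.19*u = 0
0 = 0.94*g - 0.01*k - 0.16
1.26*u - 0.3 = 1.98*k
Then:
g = 0.17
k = 0.08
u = 0.36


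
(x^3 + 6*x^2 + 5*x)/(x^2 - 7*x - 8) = x*(x + 5)/(x - 8)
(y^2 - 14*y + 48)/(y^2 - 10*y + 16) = (y - 6)/(y - 2)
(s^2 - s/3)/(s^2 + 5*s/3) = (3*s - 1)/(3*s + 5)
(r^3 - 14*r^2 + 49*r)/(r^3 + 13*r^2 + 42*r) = (r^2 - 14*r + 49)/(r^2 + 13*r + 42)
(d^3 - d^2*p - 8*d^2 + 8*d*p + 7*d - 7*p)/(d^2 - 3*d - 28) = (d^2 - d*p - d + p)/(d + 4)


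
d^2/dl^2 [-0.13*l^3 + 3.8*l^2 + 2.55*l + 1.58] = 7.6 - 0.78*l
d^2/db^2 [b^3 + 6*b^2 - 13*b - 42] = 6*b + 12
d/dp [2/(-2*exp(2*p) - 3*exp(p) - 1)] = (8*exp(p) + 6)*exp(p)/(2*exp(2*p) + 3*exp(p) + 1)^2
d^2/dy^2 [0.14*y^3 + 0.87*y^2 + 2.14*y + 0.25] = 0.84*y + 1.74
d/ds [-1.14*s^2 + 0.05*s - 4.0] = 0.05 - 2.28*s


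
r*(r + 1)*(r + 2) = r^3 + 3*r^2 + 2*r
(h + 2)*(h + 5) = h^2 + 7*h + 10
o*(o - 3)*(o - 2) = o^3 - 5*o^2 + 6*o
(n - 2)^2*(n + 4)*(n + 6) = n^4 + 6*n^3 - 12*n^2 - 56*n + 96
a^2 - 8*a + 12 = (a - 6)*(a - 2)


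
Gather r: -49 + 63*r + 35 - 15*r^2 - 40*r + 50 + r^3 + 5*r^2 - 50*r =r^3 - 10*r^2 - 27*r + 36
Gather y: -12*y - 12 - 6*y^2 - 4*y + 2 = -6*y^2 - 16*y - 10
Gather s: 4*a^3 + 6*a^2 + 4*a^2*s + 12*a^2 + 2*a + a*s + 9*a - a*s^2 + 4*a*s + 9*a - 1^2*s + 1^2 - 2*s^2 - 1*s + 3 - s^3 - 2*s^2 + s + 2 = 4*a^3 + 18*a^2 + 20*a - s^3 + s^2*(-a - 4) + s*(4*a^2 + 5*a - 1) + 6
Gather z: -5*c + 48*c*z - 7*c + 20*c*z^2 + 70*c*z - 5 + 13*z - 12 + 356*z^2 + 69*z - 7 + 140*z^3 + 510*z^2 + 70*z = -12*c + 140*z^3 + z^2*(20*c + 866) + z*(118*c + 152) - 24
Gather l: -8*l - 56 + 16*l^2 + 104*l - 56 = 16*l^2 + 96*l - 112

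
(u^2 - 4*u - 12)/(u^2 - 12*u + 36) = (u + 2)/(u - 6)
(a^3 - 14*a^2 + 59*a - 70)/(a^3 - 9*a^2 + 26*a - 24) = (a^2 - 12*a + 35)/(a^2 - 7*a + 12)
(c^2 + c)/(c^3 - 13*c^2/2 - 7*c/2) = 2*(c + 1)/(2*c^2 - 13*c - 7)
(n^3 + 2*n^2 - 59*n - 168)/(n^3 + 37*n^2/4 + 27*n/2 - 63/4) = 4*(n - 8)/(4*n - 3)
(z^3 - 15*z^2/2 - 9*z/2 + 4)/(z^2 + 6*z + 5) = (z^2 - 17*z/2 + 4)/(z + 5)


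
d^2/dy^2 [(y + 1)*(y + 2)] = 2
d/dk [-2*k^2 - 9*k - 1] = -4*k - 9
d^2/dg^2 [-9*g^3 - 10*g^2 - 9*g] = -54*g - 20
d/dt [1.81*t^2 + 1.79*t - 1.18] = 3.62*t + 1.79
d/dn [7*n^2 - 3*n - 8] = 14*n - 3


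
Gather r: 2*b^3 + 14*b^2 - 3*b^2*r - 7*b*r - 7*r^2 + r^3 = 2*b^3 + 14*b^2 + r^3 - 7*r^2 + r*(-3*b^2 - 7*b)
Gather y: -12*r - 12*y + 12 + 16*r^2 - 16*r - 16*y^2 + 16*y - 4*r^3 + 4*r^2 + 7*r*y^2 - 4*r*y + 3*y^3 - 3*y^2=-4*r^3 + 20*r^2 - 28*r + 3*y^3 + y^2*(7*r - 19) + y*(4 - 4*r) + 12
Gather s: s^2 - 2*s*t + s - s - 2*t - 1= s^2 - 2*s*t - 2*t - 1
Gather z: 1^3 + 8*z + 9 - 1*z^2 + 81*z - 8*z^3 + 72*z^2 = -8*z^3 + 71*z^2 + 89*z + 10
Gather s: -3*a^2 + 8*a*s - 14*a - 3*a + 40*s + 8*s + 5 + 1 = -3*a^2 - 17*a + s*(8*a + 48) + 6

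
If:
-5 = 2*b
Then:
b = -5/2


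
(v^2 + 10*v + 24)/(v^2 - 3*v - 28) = (v + 6)/(v - 7)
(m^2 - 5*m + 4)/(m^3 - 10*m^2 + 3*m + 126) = (m^2 - 5*m + 4)/(m^3 - 10*m^2 + 3*m + 126)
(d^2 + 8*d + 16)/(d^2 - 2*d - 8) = (d^2 + 8*d + 16)/(d^2 - 2*d - 8)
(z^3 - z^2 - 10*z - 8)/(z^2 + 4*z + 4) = (z^2 - 3*z - 4)/(z + 2)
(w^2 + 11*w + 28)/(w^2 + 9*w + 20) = (w + 7)/(w + 5)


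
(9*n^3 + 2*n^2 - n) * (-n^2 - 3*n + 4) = -9*n^5 - 29*n^4 + 31*n^3 + 11*n^2 - 4*n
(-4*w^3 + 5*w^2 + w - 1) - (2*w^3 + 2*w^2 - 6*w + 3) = -6*w^3 + 3*w^2 + 7*w - 4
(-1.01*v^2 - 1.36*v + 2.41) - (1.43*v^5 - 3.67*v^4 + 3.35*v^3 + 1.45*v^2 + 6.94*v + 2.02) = -1.43*v^5 + 3.67*v^4 - 3.35*v^3 - 2.46*v^2 - 8.3*v + 0.39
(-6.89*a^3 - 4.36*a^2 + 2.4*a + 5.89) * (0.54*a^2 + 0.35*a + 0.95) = -3.7206*a^5 - 4.7659*a^4 - 6.7755*a^3 - 0.1214*a^2 + 4.3415*a + 5.5955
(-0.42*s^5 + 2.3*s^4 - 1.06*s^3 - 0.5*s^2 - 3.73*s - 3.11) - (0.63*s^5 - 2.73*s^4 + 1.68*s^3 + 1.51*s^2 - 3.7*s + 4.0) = -1.05*s^5 + 5.03*s^4 - 2.74*s^3 - 2.01*s^2 - 0.0299999999999998*s - 7.11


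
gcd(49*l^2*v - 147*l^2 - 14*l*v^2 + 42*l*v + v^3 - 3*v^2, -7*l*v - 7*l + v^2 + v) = -7*l + v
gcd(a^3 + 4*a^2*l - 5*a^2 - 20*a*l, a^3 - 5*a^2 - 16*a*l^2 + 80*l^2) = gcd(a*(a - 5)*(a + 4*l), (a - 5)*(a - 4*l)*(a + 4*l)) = a^2 + 4*a*l - 5*a - 20*l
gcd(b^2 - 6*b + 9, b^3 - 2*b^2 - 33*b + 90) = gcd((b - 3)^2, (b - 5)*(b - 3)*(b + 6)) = b - 3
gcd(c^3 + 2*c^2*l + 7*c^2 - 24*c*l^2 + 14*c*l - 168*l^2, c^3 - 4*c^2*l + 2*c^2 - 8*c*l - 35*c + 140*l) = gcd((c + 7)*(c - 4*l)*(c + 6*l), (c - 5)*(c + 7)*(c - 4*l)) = c^2 - 4*c*l + 7*c - 28*l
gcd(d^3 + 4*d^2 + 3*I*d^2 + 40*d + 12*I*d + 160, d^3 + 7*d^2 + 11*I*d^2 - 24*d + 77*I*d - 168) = d + 8*I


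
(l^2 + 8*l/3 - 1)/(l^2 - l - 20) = (-l^2 - 8*l/3 + 1)/(-l^2 + l + 20)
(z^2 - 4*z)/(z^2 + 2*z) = (z - 4)/(z + 2)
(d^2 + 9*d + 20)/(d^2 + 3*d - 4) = (d + 5)/(d - 1)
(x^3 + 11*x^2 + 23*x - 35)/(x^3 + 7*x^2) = 1 + 4/x - 5/x^2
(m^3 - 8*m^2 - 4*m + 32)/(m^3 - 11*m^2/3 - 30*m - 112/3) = 3*(m - 2)/(3*m + 7)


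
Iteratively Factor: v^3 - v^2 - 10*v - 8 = (v - 4)*(v^2 + 3*v + 2) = (v - 4)*(v + 1)*(v + 2)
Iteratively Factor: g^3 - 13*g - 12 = (g + 1)*(g^2 - g - 12) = (g - 4)*(g + 1)*(g + 3)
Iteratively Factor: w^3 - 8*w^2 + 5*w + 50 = (w - 5)*(w^2 - 3*w - 10) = (w - 5)^2*(w + 2)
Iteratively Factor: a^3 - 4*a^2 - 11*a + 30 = (a + 3)*(a^2 - 7*a + 10) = (a - 5)*(a + 3)*(a - 2)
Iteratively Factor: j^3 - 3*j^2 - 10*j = (j - 5)*(j^2 + 2*j) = (j - 5)*(j + 2)*(j)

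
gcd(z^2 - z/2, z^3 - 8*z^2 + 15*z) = z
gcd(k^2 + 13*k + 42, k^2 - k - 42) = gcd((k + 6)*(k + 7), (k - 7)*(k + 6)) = k + 6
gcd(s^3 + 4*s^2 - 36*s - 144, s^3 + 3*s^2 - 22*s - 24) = s + 6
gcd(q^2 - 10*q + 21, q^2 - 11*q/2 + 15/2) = q - 3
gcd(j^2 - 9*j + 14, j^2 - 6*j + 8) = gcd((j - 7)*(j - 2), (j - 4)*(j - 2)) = j - 2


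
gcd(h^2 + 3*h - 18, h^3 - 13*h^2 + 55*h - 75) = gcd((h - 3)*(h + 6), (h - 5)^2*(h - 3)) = h - 3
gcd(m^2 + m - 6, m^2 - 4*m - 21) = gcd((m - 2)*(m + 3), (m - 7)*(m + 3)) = m + 3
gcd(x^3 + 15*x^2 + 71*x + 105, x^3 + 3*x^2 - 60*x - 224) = x + 7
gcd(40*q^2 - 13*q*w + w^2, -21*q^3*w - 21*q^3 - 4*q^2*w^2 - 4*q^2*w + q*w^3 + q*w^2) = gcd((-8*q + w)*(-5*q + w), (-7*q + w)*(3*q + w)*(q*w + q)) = 1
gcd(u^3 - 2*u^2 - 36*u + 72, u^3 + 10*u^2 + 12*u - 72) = u^2 + 4*u - 12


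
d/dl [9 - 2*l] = -2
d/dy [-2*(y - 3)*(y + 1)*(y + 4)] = -6*y^2 - 8*y + 22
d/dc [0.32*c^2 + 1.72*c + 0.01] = 0.64*c + 1.72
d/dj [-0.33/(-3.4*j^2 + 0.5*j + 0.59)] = (0.165 - 2.244*j)/(-3.4*j^2 + 0.5*j + 0.59)^2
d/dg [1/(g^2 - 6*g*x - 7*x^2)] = 2*(-g + 3*x)/(-g^2 + 6*g*x + 7*x^2)^2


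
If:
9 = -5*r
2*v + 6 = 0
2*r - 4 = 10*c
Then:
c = -19/25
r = -9/5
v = -3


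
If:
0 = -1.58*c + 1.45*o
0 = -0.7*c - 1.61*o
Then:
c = 0.00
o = 0.00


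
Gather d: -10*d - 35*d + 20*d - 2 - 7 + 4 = -25*d - 5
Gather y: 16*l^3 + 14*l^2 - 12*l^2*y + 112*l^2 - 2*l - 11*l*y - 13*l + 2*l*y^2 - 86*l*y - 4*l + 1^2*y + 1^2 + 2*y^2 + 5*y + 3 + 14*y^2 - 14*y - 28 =16*l^3 + 126*l^2 - 19*l + y^2*(2*l + 16) + y*(-12*l^2 - 97*l - 8) - 24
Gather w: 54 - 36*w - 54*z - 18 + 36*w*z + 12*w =w*(36*z - 24) - 54*z + 36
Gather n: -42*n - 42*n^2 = -42*n^2 - 42*n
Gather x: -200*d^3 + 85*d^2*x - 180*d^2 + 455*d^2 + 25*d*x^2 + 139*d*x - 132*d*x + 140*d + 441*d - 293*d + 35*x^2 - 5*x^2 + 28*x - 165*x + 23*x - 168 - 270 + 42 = -200*d^3 + 275*d^2 + 288*d + x^2*(25*d + 30) + x*(85*d^2 + 7*d - 114) - 396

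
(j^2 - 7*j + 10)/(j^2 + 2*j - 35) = (j - 2)/(j + 7)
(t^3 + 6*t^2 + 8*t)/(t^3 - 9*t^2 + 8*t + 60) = t*(t + 4)/(t^2 - 11*t + 30)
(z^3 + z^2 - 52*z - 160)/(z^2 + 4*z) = z - 3 - 40/z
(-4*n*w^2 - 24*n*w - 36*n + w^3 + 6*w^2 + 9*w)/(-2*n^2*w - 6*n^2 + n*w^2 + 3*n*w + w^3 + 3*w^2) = (-4*n*w - 12*n + w^2 + 3*w)/(-2*n^2 + n*w + w^2)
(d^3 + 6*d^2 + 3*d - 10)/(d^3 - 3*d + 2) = (d + 5)/(d - 1)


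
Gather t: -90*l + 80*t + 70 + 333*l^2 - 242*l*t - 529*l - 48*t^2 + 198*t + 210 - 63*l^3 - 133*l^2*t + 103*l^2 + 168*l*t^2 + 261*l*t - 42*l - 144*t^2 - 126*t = -63*l^3 + 436*l^2 - 661*l + t^2*(168*l - 192) + t*(-133*l^2 + 19*l + 152) + 280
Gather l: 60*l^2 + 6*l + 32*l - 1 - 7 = 60*l^2 + 38*l - 8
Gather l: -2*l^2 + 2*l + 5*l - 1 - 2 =-2*l^2 + 7*l - 3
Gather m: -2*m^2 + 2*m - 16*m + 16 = -2*m^2 - 14*m + 16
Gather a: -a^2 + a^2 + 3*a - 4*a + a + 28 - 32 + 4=0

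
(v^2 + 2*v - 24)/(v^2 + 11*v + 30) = (v - 4)/(v + 5)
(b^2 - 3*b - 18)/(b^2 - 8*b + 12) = (b + 3)/(b - 2)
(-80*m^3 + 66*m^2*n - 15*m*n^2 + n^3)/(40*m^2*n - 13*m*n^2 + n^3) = (-2*m + n)/n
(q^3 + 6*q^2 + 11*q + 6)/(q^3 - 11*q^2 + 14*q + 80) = (q^2 + 4*q + 3)/(q^2 - 13*q + 40)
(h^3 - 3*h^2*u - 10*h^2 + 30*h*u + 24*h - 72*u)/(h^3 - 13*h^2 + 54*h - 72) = (h - 3*u)/(h - 3)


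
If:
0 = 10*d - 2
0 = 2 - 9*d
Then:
No Solution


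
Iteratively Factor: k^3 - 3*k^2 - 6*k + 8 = (k - 4)*(k^2 + k - 2) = (k - 4)*(k + 2)*(k - 1)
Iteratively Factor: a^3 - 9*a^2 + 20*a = (a - 5)*(a^2 - 4*a) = a*(a - 5)*(a - 4)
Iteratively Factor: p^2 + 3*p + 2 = (p + 2)*(p + 1)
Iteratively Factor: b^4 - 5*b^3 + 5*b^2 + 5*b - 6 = (b - 3)*(b^3 - 2*b^2 - b + 2) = (b - 3)*(b - 2)*(b^2 - 1) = (b - 3)*(b - 2)*(b - 1)*(b + 1)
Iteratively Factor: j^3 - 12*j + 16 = (j - 2)*(j^2 + 2*j - 8) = (j - 2)^2*(j + 4)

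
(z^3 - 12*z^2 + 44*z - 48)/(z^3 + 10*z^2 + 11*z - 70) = (z^2 - 10*z + 24)/(z^2 + 12*z + 35)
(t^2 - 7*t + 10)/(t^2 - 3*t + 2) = (t - 5)/(t - 1)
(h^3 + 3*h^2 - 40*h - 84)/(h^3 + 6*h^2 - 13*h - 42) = (h - 6)/(h - 3)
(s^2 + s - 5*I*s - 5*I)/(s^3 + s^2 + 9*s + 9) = (s - 5*I)/(s^2 + 9)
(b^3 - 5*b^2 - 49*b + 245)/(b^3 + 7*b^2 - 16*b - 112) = (b^2 - 12*b + 35)/(b^2 - 16)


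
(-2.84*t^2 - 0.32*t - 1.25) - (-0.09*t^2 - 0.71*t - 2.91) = -2.75*t^2 + 0.39*t + 1.66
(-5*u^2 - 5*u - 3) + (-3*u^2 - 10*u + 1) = -8*u^2 - 15*u - 2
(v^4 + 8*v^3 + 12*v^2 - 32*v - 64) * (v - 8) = v^5 - 52*v^3 - 128*v^2 + 192*v + 512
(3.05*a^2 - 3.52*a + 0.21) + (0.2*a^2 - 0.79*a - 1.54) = 3.25*a^2 - 4.31*a - 1.33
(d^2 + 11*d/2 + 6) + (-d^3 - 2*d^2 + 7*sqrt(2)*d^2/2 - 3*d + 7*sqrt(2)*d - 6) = -d^3 - d^2 + 7*sqrt(2)*d^2/2 + 5*d/2 + 7*sqrt(2)*d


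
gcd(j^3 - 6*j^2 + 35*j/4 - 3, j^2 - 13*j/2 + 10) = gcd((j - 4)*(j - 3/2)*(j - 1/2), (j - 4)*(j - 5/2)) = j - 4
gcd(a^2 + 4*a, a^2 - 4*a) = a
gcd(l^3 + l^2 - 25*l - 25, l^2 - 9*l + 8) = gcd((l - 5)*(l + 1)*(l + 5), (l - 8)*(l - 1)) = 1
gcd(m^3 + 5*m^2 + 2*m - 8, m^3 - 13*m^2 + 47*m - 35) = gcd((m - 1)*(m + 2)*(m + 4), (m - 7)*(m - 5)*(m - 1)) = m - 1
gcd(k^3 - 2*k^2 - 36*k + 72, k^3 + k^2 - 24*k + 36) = k^2 + 4*k - 12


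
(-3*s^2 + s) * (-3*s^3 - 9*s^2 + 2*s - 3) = 9*s^5 + 24*s^4 - 15*s^3 + 11*s^2 - 3*s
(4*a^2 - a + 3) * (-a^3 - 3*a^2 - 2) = -4*a^5 - 11*a^4 - 17*a^2 + 2*a - 6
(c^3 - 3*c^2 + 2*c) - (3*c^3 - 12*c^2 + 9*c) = -2*c^3 + 9*c^2 - 7*c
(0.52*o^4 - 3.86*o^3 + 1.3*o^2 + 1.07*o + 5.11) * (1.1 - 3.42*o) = -1.7784*o^5 + 13.7732*o^4 - 8.692*o^3 - 2.2294*o^2 - 16.2992*o + 5.621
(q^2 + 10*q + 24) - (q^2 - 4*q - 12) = 14*q + 36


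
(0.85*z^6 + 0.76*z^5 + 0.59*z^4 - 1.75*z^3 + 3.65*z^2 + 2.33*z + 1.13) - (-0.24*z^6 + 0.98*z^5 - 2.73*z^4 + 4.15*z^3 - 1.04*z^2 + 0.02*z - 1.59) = 1.09*z^6 - 0.22*z^5 + 3.32*z^4 - 5.9*z^3 + 4.69*z^2 + 2.31*z + 2.72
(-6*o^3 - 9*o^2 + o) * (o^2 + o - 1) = -6*o^5 - 15*o^4 - 2*o^3 + 10*o^2 - o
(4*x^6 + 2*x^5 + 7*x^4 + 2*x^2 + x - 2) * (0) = 0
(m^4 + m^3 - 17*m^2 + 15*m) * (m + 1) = m^5 + 2*m^4 - 16*m^3 - 2*m^2 + 15*m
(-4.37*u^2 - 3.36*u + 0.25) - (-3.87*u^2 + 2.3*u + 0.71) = -0.5*u^2 - 5.66*u - 0.46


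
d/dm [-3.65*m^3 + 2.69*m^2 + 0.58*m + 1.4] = -10.95*m^2 + 5.38*m + 0.58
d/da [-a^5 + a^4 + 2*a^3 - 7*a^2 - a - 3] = -5*a^4 + 4*a^3 + 6*a^2 - 14*a - 1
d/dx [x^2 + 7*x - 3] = 2*x + 7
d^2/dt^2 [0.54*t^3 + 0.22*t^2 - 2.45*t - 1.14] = 3.24*t + 0.44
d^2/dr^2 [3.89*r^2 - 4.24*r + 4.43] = 7.78000000000000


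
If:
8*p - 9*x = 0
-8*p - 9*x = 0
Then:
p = 0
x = 0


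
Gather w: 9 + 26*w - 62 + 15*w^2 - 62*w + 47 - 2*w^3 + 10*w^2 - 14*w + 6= -2*w^3 + 25*w^2 - 50*w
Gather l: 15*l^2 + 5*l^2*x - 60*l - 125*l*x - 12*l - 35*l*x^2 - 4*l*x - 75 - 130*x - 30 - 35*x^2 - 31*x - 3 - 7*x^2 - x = l^2*(5*x + 15) + l*(-35*x^2 - 129*x - 72) - 42*x^2 - 162*x - 108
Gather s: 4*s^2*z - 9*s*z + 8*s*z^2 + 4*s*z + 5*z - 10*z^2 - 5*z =4*s^2*z + s*(8*z^2 - 5*z) - 10*z^2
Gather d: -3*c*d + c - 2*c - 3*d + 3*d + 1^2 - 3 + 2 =-3*c*d - c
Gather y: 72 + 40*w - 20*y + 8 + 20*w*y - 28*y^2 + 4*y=40*w - 28*y^2 + y*(20*w - 16) + 80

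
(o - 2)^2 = o^2 - 4*o + 4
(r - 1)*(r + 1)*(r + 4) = r^3 + 4*r^2 - r - 4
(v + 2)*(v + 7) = v^2 + 9*v + 14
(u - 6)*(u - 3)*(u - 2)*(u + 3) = u^4 - 8*u^3 + 3*u^2 + 72*u - 108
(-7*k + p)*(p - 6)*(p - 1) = -7*k*p^2 + 49*k*p - 42*k + p^3 - 7*p^2 + 6*p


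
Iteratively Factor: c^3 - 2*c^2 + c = (c - 1)*(c^2 - c) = (c - 1)^2*(c)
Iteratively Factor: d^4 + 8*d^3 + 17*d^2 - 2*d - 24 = (d - 1)*(d^3 + 9*d^2 + 26*d + 24) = (d - 1)*(d + 2)*(d^2 + 7*d + 12) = (d - 1)*(d + 2)*(d + 3)*(d + 4)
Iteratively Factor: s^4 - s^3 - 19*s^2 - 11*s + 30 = (s - 1)*(s^3 - 19*s - 30) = (s - 5)*(s - 1)*(s^2 + 5*s + 6) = (s - 5)*(s - 1)*(s + 2)*(s + 3)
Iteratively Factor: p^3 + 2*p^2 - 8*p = (p - 2)*(p^2 + 4*p) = (p - 2)*(p + 4)*(p)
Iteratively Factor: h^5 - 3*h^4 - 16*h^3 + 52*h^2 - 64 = (h + 4)*(h^4 - 7*h^3 + 12*h^2 + 4*h - 16) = (h - 4)*(h + 4)*(h^3 - 3*h^2 + 4) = (h - 4)*(h - 2)*(h + 4)*(h^2 - h - 2) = (h - 4)*(h - 2)^2*(h + 4)*(h + 1)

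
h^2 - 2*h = h*(h - 2)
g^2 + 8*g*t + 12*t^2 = (g + 2*t)*(g + 6*t)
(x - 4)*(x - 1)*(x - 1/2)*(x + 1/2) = x^4 - 5*x^3 + 15*x^2/4 + 5*x/4 - 1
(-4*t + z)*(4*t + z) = -16*t^2 + z^2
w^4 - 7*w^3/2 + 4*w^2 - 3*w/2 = w*(w - 3/2)*(w - 1)^2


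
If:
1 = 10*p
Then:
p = 1/10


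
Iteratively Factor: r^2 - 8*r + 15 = (r - 5)*(r - 3)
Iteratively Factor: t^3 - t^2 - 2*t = (t + 1)*(t^2 - 2*t) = (t - 2)*(t + 1)*(t)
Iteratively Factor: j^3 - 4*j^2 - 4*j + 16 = (j + 2)*(j^2 - 6*j + 8) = (j - 2)*(j + 2)*(j - 4)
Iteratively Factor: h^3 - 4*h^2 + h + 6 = (h + 1)*(h^2 - 5*h + 6) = (h - 3)*(h + 1)*(h - 2)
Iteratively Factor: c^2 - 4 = (c - 2)*(c + 2)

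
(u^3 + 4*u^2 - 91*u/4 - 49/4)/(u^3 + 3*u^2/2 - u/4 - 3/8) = 2*(2*u^2 + 7*u - 49)/(4*u^2 + 4*u - 3)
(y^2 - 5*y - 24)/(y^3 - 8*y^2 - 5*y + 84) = (y - 8)/(y^2 - 11*y + 28)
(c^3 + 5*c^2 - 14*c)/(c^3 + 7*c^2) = (c - 2)/c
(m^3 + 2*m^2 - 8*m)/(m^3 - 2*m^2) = (m + 4)/m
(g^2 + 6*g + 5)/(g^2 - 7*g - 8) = (g + 5)/(g - 8)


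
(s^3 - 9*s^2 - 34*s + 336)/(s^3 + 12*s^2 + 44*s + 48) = (s^2 - 15*s + 56)/(s^2 + 6*s + 8)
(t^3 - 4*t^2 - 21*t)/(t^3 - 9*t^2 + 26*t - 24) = t*(t^2 - 4*t - 21)/(t^3 - 9*t^2 + 26*t - 24)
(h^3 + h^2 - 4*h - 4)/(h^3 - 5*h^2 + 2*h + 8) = (h + 2)/(h - 4)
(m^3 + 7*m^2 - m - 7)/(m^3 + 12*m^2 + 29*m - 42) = (m + 1)/(m + 6)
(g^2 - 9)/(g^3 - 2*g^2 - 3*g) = (g + 3)/(g*(g + 1))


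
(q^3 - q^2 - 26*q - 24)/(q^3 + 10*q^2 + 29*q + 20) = (q - 6)/(q + 5)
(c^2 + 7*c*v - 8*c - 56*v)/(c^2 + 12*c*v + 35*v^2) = (c - 8)/(c + 5*v)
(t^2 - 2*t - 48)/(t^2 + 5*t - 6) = (t - 8)/(t - 1)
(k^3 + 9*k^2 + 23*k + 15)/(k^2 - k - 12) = (k^2 + 6*k + 5)/(k - 4)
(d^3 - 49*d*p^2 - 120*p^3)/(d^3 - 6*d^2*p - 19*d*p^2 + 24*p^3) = (-d - 5*p)/(-d + p)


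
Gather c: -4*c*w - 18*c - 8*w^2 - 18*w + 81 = c*(-4*w - 18) - 8*w^2 - 18*w + 81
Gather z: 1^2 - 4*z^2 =1 - 4*z^2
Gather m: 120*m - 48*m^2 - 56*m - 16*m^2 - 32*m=-64*m^2 + 32*m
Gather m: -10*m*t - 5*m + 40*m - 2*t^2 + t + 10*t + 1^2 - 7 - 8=m*(35 - 10*t) - 2*t^2 + 11*t - 14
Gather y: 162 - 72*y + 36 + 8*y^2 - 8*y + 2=8*y^2 - 80*y + 200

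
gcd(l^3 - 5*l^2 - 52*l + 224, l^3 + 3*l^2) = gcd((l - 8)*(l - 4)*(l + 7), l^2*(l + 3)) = 1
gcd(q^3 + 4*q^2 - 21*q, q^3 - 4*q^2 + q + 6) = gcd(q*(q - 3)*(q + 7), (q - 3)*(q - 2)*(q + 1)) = q - 3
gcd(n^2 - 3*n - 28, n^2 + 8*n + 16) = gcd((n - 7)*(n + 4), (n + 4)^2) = n + 4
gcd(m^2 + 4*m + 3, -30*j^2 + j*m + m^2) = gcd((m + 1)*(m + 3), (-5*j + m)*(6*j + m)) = 1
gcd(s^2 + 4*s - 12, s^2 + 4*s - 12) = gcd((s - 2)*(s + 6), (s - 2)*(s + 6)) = s^2 + 4*s - 12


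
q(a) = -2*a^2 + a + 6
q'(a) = 1 - 4*a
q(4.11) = -23.67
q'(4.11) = -15.44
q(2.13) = -0.94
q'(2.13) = -7.52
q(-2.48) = -8.78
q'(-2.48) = 10.92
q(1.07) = 4.78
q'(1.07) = -3.28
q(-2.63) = -10.46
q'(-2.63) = 11.52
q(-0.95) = 3.24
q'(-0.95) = 4.80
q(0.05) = 6.04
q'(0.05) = 0.80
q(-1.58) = -0.57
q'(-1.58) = 7.32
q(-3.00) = -15.00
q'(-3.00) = 13.00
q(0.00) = 6.00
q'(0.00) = 1.00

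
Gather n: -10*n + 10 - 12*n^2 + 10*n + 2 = 12 - 12*n^2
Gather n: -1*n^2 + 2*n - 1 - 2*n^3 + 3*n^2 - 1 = -2*n^3 + 2*n^2 + 2*n - 2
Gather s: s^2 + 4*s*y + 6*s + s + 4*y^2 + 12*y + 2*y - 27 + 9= s^2 + s*(4*y + 7) + 4*y^2 + 14*y - 18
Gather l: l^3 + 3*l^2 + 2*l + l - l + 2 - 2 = l^3 + 3*l^2 + 2*l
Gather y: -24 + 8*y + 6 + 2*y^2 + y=2*y^2 + 9*y - 18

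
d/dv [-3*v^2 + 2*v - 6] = 2 - 6*v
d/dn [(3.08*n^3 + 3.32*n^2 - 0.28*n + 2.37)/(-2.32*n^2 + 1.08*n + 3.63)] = (-7.1456*n^4 + 6.6528*n^3 + 36.4772*n^2 + 35.1*n - 3.576)/(5.3824*n^4 - 5.0112*n^3 - 15.6768*n^2 + 7.8408*n + 13.1769)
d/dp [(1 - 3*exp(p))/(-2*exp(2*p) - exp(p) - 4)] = (-(3*exp(p) - 1)*(4*exp(p) + 1) + 6*exp(2*p) + 3*exp(p) + 12)*exp(p)/(2*exp(2*p) + exp(p) + 4)^2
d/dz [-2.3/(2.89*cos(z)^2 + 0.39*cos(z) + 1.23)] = -(13.294*cos(z) + 0.897)*sin(z)/(2.89*cos(z)^2 + 0.39*cos(z) + 1.23)^2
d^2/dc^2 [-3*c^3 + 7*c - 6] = -18*c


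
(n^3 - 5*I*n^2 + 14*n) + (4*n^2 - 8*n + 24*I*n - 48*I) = n^3 + 4*n^2 - 5*I*n^2 + 6*n + 24*I*n - 48*I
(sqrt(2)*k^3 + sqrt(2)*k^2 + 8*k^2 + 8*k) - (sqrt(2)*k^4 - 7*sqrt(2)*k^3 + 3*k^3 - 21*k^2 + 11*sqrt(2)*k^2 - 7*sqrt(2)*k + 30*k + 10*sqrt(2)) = -sqrt(2)*k^4 - 3*k^3 + 8*sqrt(2)*k^3 - 10*sqrt(2)*k^2 + 29*k^2 - 22*k + 7*sqrt(2)*k - 10*sqrt(2)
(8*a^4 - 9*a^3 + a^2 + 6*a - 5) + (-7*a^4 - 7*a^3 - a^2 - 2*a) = a^4 - 16*a^3 + 4*a - 5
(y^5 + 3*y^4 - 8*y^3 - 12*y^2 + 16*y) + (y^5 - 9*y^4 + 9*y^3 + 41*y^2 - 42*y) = 2*y^5 - 6*y^4 + y^3 + 29*y^2 - 26*y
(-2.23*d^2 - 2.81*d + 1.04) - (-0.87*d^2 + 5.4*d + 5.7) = -1.36*d^2 - 8.21*d - 4.66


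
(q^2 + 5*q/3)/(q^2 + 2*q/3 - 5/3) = q/(q - 1)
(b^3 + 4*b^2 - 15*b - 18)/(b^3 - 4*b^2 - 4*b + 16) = (b^3 + 4*b^2 - 15*b - 18)/(b^3 - 4*b^2 - 4*b + 16)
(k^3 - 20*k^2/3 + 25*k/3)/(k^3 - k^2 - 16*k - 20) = k*(3*k - 5)/(3*(k^2 + 4*k + 4))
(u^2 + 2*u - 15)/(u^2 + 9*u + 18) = (u^2 + 2*u - 15)/(u^2 + 9*u + 18)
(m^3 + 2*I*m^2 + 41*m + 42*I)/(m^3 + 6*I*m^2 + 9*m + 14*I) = (m - 6*I)/(m - 2*I)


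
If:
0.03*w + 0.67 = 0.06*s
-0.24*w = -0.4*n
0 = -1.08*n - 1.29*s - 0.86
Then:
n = -7.08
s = 5.26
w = -11.81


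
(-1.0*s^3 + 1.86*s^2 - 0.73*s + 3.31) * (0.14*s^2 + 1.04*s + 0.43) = -0.14*s^5 - 0.7796*s^4 + 1.4022*s^3 + 0.504*s^2 + 3.1285*s + 1.4233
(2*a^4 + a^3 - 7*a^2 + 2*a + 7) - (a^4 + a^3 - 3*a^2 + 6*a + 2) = a^4 - 4*a^2 - 4*a + 5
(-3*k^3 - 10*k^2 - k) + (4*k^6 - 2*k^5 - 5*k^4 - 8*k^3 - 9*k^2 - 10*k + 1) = 4*k^6 - 2*k^5 - 5*k^4 - 11*k^3 - 19*k^2 - 11*k + 1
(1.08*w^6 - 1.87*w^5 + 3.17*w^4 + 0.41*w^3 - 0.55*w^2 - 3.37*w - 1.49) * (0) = 0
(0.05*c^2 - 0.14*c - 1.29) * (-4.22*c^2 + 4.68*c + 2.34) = -0.211*c^4 + 0.8248*c^3 + 4.9056*c^2 - 6.3648*c - 3.0186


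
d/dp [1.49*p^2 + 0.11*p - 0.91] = 2.98*p + 0.11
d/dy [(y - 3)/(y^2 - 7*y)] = (-y^2 + 6*y - 21)/(y^2*(y^2 - 14*y + 49))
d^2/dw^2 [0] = 0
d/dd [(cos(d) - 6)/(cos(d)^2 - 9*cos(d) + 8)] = (cos(d)^2 - 12*cos(d) + 46)*sin(d)/(cos(d)^2 - 9*cos(d) + 8)^2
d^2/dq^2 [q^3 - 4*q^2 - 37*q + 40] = 6*q - 8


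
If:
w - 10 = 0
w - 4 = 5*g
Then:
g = 6/5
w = 10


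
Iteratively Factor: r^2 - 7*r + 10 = (r - 5)*(r - 2)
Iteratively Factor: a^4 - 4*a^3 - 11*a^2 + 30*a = (a + 3)*(a^3 - 7*a^2 + 10*a) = (a - 5)*(a + 3)*(a^2 - 2*a) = (a - 5)*(a - 2)*(a + 3)*(a)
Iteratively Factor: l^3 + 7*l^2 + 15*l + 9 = (l + 1)*(l^2 + 6*l + 9) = (l + 1)*(l + 3)*(l + 3)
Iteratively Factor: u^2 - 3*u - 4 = (u + 1)*(u - 4)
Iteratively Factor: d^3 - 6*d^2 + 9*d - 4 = (d - 1)*(d^2 - 5*d + 4) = (d - 1)^2*(d - 4)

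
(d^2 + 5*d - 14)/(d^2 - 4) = (d + 7)/(d + 2)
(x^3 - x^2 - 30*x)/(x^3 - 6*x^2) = (x + 5)/x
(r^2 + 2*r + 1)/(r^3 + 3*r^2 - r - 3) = (r + 1)/(r^2 + 2*r - 3)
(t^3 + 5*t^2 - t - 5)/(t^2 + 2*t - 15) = (t^2 - 1)/(t - 3)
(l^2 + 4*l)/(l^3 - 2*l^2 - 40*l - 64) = l/(l^2 - 6*l - 16)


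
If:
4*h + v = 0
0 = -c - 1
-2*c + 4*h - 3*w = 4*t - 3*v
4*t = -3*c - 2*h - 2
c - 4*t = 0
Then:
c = -1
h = 1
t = -1/4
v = -4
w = -5/3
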